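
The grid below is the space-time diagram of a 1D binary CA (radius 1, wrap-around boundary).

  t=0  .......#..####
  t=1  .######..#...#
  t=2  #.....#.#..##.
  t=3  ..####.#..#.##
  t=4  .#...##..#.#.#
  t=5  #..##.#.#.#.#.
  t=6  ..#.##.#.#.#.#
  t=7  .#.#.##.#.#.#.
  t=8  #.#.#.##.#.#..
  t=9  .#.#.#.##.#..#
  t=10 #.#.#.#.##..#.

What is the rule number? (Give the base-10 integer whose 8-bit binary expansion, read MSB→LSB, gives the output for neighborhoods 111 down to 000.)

  [7] ### => .  t=0,i=11
  [6] ##. => #  t=0,i=13
  [5] #.# => #  t=1,i=0
  [4] #.. => .  t=0,i=0
  [3] .## => .  t=0,i=10
  [2] .#. => .  t=0,i=7
  [1] ..# => #  t=0,i=6
  [0] ... => #  t=0,i=1
  bits 01100011 = 99

99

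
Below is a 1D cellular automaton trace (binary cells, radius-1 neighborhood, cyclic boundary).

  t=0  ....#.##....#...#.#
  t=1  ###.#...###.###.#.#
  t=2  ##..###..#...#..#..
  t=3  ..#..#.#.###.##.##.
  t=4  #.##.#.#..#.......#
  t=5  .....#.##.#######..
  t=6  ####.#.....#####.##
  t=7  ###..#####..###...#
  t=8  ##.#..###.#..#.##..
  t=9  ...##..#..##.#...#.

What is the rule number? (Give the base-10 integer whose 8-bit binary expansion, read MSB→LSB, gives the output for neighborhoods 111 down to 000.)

  ###|#  b7=1 t=1,i=0
  ##.|.  b6=0 t=0,i=7
  #.#|.  b5=0 t=0,i=5
  #..|#  b4=1 t=0,i=0
  .##|.  b3=0 t=0,i=6
  .#.|#  b2=1 t=0,i=4
  ..#|.  b1=0 t=0,i=3
  ...|#  b0=1 t=0,i=1
  bits 10010101 = 149

149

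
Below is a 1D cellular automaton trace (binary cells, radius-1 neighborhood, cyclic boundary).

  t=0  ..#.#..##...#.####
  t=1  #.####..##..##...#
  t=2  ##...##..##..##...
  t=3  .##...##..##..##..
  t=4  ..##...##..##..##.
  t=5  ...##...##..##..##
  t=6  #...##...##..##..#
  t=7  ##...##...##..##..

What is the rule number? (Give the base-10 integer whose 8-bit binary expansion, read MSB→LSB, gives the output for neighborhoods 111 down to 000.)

116

  ### -> .   bit 7 = 0  t=0,i=15
  ##. -> #   bit 6 = 1  t=0,i=8
  #.# -> #   bit 5 = 1  t=0,i=3
  #.. -> #   bit 4 = 1  t=0,i=0
  .## -> .   bit 3 = 0  t=0,i=7
  .#. -> #   bit 2 = 1  t=0,i=2
  ..# -> .   bit 1 = 0  t=0,i=1
  ... -> .   bit 0 = 0  t=0,i=10
  bits 01110100 = 116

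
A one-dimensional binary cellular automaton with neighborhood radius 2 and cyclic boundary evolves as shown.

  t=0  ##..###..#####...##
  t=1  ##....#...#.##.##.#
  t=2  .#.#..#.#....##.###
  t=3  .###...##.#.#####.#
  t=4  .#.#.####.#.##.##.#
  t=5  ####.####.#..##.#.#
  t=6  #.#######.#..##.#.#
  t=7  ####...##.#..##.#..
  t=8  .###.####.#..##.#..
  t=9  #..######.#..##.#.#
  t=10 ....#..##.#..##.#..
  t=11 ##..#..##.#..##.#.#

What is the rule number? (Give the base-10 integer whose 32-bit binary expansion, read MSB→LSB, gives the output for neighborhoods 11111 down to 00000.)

  #####|.  b31=0 t=0,i=11
  ####.|#  b30=1 t=0,i=0
  ###.#|#  b29=1 t=2,i=18
  ###..|#  b28=1 t=0,i=1
  ##.##|#  b27=1 t=1,i=14
  ##.#.|.  b26=0 t=2,i=0
  ##..#|.  b25=0 t=0,i=2
  ##...|.  b24=0 t=0,i=14
  #.###|#  b23=1 t=1,i=18
  #.##.|.  b22=0 t=1,i=12
  #.#.#|#  b21=1 t=2,i=1
  #.#..|#  b20=1 t=2,i=3
  #..##|.  b19=0 t=0,i=3
  #..#.|.  b18=0 t=2,i=5
  #...#|#  b17=1 t=0,i=15
  #....|#  b16=1 t=1,i=3
  .####|#  b15=1 t=0,i=10
  .###.|.  b14=0 t=0,i=5
  .##.#|#  b13=1 t=1,i=13
  .##..|.  b12=0 t=9,i=0
  .#.##|.  b11=0 t=1,i=11
  .#.#.|#  b10=1 t=2,i=2
  .#..#|.  b9=0 t=2,i=4
  .#...|.  b8=0 t=1,i=7
  ..###|.  b7=0 t=0,i=4
  ..##.|#  b6=1 t=2,i=13
  ..#.#|.  b5=0 t=1,i=10
  ..#..|#  b4=1 t=1,i=6
  ...##|#  b3=1 t=0,i=16
  ...#.|.  b2=0 t=1,i=5
  ....#|.  b1=0 t=1,i=4
  .....|#  b0=1 t=10,i=0
  bits 01111000101100111010010001011001 = 2025038937

2025038937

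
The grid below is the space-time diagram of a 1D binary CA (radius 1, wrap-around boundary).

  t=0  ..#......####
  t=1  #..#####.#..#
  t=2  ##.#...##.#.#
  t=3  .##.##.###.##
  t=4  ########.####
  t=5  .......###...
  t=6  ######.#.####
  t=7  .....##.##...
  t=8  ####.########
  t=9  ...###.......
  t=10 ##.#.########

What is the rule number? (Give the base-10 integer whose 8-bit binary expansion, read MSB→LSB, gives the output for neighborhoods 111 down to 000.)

  nb ###: next=.  (t=0,i=10, bit7=0)
  nb ##.: next=#  (t=0,i=12, bit6=1)
  nb #.#: next=#  (t=1,i=8, bit5=1)
  nb #..: next=#  (t=0,i=0, bit4=1)
  nb .##: next=#  (t=0,i=9, bit3=1)
  nb .#.: next=.  (t=0,i=2, bit2=0)
  nb ..#: next=.  (t=0,i=1, bit1=0)
  nb ...: next=#  (t=0,i=4, bit0=1)
  bits 01111001 = 121

121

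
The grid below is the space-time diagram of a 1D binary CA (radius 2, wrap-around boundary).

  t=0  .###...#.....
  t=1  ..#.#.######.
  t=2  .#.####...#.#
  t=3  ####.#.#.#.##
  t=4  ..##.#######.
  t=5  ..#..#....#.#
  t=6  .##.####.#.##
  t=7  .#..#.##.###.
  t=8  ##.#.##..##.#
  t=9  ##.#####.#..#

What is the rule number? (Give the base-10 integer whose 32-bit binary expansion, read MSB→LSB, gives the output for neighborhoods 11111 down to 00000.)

  ##### -> .   bit 31 = 0  t=1,i=8
  ####. -> #   bit 30 = 1  t=1,i=10
  ###.# -> #   bit 29 = 1  t=3,i=3
  ###.. -> .   bit 28 = 0  t=0,i=3
  ##.## -> .   bit 27 = 0  t=4,i=4
  ##.#. -> .   bit 26 = 0  t=3,i=4
  ##..# -> #   bit 25 = 1  t=7,i=12
  ##... -> #   bit 24 = 1  t=0,i=4
  #.### -> #   bit 23 = 1  t=1,i=6
  #.##. -> #   bit 22 = 1  t=6,i=1
  #.#.# -> #   bit 21 = 1  t=1,i=4
  #.#.. -> #   bit 20 = 1  t=5,i=12
  #..## -> .   bit 19 = 0  t=8,i=8
  #..#. -> #   bit 18 = 1  t=5,i=1
  #...# -> .   bit 17 = 0  t=0,i=5
  #.... -> #   bit 16 = 1  t=0,i=9
  .#### -> .   bit 15 = 0  t=1,i=7
  .###. -> #   bit 14 = 1  t=0,i=2
  .##.# -> .   bit 13 = 0  t=4,i=3
  .##.. -> #   bit 12 = 1  t=8,i=6
  .#.## -> #   bit 11 = 1  t=1,i=5
  .#.#. -> #   bit 10 = 1  t=1,i=3
  .#..# -> .   bit 9 = 0  t=5,i=0
  .#... -> #   bit 8 = 1  t=0,i=8
  ..### -> .   bit 7 = 0  t=0,i=1
  ..##. -> #   bit 6 = 1  t=4,i=2
  ..#.# -> .   bit 5 = 0  t=1,i=2
  ..#.. -> #   bit 4 = 1  t=0,i=7
  ...## -> .   bit 3 = 0  t=0,i=0
  ...#. -> #   bit 2 = 1  t=0,i=6
  ....# -> .   bit 1 = 0  t=0,i=12
  ..... -> #   bit 0 = 1  t=0,i=10
  bits 01100011111101010101110101010101 = 1677024597

1677024597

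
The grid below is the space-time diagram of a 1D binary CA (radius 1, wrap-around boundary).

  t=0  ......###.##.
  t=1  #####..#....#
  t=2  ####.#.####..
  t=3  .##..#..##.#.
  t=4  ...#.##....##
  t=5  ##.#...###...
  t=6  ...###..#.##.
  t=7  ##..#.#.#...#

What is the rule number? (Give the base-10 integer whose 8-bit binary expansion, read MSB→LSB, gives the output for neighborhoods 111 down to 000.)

149

  [7] ### => #  t=0,i=7
  [6] ##. => .  t=0,i=8
  [5] #.# => .  t=0,i=9
  [4] #.. => #  t=0,i=12
  [3] .## => .  t=0,i=6
  [2] .#. => #  t=1,i=7
  [1] ..# => .  t=0,i=5
  [0] ... => #  t=0,i=0
  bits 10010101 = 149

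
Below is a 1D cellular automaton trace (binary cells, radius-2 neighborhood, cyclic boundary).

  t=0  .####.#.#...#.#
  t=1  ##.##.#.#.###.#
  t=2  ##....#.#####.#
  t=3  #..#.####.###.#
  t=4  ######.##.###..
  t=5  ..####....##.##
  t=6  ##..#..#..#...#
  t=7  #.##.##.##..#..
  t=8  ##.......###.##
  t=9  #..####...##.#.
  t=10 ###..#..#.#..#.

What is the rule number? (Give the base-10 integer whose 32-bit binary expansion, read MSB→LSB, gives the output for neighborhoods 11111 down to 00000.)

3804191333

  [31] ##### => #  t=2,i=10
  [30] ####. => #  t=0,i=3
  [29] ###.# => #  t=0,i=4
  [28] ###.. => .  t=2,i=1
  [27] ##.## => .  t=1,i=2
  [26] ##.#. => .  t=0,i=5
  [25] ##..# => #  t=3,i=1
  [24] ##... => .  t=2,i=2
  [23] #.### => #  t=0,i=1
  [22] #.##. => .  t=1,i=3
  [21] #.#.# => #  t=0,i=6
  [20] #.#.. => #  t=0,i=8
  [19] #..## => #  t=4,i=14
  [18] #..#. => #  t=3,i=2
  [17] #...# => #  t=0,i=10
  [16] #.... => #  t=2,i=3
  [15] .#### => .  t=0,i=2
  [14] .###. => #  t=1,i=0
  [13] .##.# => .  t=1,i=4
  [12] .##.. => #  t=3,i=0
  [11] .#.## => #  t=0,i=0
  [10] .#.#. => .  t=0,i=7
  [9] .#..# => #  t=6,i=5
  [8] .#... => .  t=0,i=9
  [7] ..### => .  t=4,i=0
  [6] ..##. => #  t=5,i=10
  [5] ..#.# => #  t=0,i=12
  [4] ..#.. => .  t=6,i=4
  [3] ...## => .  t=5,i=9
  [2] ...#. => #  t=0,i=11
  [1] ....# => .  t=2,i=4
  [0] ..... => #  t=8,i=4
  bits 11100010101111110101101001100101 = 3804191333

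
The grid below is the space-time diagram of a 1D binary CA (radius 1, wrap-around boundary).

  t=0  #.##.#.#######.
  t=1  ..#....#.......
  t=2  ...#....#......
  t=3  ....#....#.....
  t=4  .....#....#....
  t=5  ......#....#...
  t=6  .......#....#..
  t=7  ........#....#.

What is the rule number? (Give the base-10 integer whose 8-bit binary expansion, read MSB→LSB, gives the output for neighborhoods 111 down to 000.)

24

  ###|.  b7=0 t=0,i=8
  ##.|.  b6=0 t=0,i=3
  #.#|.  b5=0 t=0,i=1
  #..|#  b4=1 t=1,i=3
  .##|#  b3=1 t=0,i=2
  .#.|.  b2=0 t=0,i=0
  ..#|.  b1=0 t=1,i=1
  ...|.  b0=0 t=1,i=0
  bits 00011000 = 24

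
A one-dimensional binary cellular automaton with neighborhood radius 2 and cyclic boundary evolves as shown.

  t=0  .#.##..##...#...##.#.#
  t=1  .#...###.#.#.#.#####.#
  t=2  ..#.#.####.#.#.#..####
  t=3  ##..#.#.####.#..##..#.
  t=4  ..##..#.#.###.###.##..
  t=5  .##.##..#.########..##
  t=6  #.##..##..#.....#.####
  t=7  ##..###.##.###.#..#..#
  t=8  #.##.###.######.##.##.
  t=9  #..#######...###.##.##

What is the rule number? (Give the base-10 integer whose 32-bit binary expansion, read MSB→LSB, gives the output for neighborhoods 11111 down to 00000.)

  #####|.  b31=0 t=1,i=17
  ####.|#  b30=1 t=1,i=18
  ###.#|#  b29=1 t=1,i=7
  ###..|.  b28=0 t=2,i=21
  ##.##|#  b27=1 t=4,i=13
  ##.#.|#  b26=1 t=0,i=18
  ##..#|#  b25=1 t=0,i=5
  ##...|#  b24=1 t=0,i=9
  #.###|#  b23=1 t=1,i=15
  #.##.|.  b22=0 t=0,i=3
  #.#.#|#  b21=1 t=0,i=1
  #.#..|.  b20=0 t=1,i=1
  #..##|#  b19=1 t=0,i=6
  #..#.|#  b18=1 t=2,i=1
  #...#|.  b17=0 t=0,i=10
  #....|#  b16=1 t=4,i=21
  .####|.  b15=0 t=1,i=16
  .###.|#  b14=1 t=1,i=6
  .##.#|#  b13=1 t=0,i=17
  .##..|.  b12=0 t=0,i=4
  .#.##|.  b11=0 t=0,i=2
  .#.#.|.  b10=0 t=0,i=0
  .#..#|#  b9=1 t=2,i=16
  .#...|#  b8=1 t=0,i=13
  ..###|.  b7=0 t=1,i=5
  ..##.|#  b6=1 t=0,i=7
  ..#.#|.  b5=0 t=2,i=2
  ..#..|.  b4=0 t=0,i=12
  ...##|#  b3=1 t=0,i=15
  ...#.|#  b2=1 t=0,i=11
  ....#|.  b1=0 t=4,i=0
  .....|#  b0=1 t=6,i=13
  bits 01101111101011010110001101001101 = 1873634125

1873634125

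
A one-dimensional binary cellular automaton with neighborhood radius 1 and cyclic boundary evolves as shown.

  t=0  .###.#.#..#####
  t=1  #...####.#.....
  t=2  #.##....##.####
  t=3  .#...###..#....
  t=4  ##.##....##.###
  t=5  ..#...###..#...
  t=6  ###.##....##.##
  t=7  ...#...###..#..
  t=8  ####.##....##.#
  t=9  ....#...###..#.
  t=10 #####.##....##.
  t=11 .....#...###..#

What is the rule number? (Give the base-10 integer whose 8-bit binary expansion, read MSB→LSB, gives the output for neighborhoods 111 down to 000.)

  ###|.  b7=0 t=0,i=2
  ##.|.  b6=0 t=0,i=3
  #.#|#  b5=1 t=0,i=0
  #..|.  b4=0 t=0,i=8
  .##|.  b3=0 t=0,i=1
  .#.|#  b2=1 t=0,i=5
  ..#|#  b1=1 t=0,i=9
  ...|#  b0=1 t=1,i=2
  bits 00100111 = 39

39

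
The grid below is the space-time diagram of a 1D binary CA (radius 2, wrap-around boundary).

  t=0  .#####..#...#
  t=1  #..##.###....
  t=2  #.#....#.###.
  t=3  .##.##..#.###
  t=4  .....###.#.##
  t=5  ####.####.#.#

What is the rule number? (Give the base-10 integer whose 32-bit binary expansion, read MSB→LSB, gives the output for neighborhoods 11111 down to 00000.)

3877461139

  nb #####: next=#  (t=0,i=3, bit31=1)
  nb ####.: next=#  (t=0,i=4, bit30=1)
  nb ###.#: next=#  (t=2,i=11, bit29=1)
  nb ###..: next=.  (t=0,i=5, bit28=0)
  nb ##.##: next=.  (t=1,i=5, bit27=0)
  nb ##.#.: next=#  (t=2,i=12, bit26=1)
  nb ##..#: next=#  (t=0,i=6, bit25=1)
  nb ##...: next=#  (t=1,i=9, bit24=1)
  nb #.###: next=.  (t=0,i=1, bit23=0)
  nb #.##.: next=.  (t=3,i=1, bit22=0)
  nb #.#.#: next=.  (t=2,i=0, bit21=0)
  nb #.#..: next=#  (t=2,i=2, bit20=1)
  nb #..##: next=#  (t=1,i=2, bit19=1)
  nb #..#.: next=#  (t=0,i=7, bit18=1)
  nb #...#: next=.  (t=0,i=10, bit17=0)
  nb #....: next=#  (t=1,i=10, bit16=1)
  nb .####: next=.  (t=0,i=2, bit15=0)
  nb .###.: next=#  (t=1,i=7, bit14=1)
  nb .##.#: next=.  (t=1,i=4, bit13=0)
  nb .##..: next=#  (t=3,i=5, bit12=1)
  nb .#.##: next=#  (t=0,i=0, bit11=1)
  nb .#.#.: next=#  (t=2,i=1, bit10=1)
  nb .#..#: next=.  (t=1,i=1, bit9=0)
  nb .#...: next=.  (t=0,i=9, bit8=0)
  nb ..###: next=#  (t=4,i=5, bit7=1)
  nb ..##.: next=.  (t=1,i=3, bit6=0)
  nb ..#.#: next=.  (t=0,i=12, bit5=0)
  nb ..#..: next=#  (t=0,i=8, bit4=1)
  nb ...##: next=.  (t=4,i=4, bit3=0)
  nb ...#.: next=.  (t=0,i=11, bit2=0)
  nb ....#: next=#  (t=1,i=11, bit1=1)
  nb .....: next=#  (t=4,i=2, bit0=1)
  bits 11100111000111010101110010010011 = 3877461139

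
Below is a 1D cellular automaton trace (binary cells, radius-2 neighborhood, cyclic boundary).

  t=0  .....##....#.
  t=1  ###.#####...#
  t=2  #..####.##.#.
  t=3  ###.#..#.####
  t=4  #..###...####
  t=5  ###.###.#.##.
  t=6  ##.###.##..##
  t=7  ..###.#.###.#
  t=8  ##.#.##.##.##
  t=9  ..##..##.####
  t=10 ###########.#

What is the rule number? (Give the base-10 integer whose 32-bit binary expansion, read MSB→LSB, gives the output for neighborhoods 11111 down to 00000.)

  nb #####: next=#  (t=1,i=6, bit31=1)
  nb ####.: next=.  (t=1,i=1, bit30=0)
  nb ###.#: next=.  (t=1,i=2, bit29=0)
  nb ###..: next=#  (t=1,i=8, bit28=1)
  nb ##.##: next=#  (t=1,i=3, bit27=1)
  nb ##.#.: next=#  (t=2,i=10, bit26=1)
  nb ##..#: next=#  (t=4,i=1, bit25=1)
  nb ##...: next=#  (t=0,i=7, bit24=1)
  nb #.###: next=#  (t=1,i=4, bit23=1)
  nb #.##.: next=.  (t=2,i=8, bit22=0)
  nb #.#.#: next=#  (t=2,i=11, bit21=1)
  nb #.#..: next=#  (t=2,i=0, bit20=1)
  nb #..##: next=#  (t=2,i=2, bit19=1)
  nb #..#.: next=.  (t=3,i=6, bit18=0)
  nb #...#: next=.  (t=1,i=10, bit17=0)
  nb #....: next=#  (t=0,i=0, bit16=1)
  nb .####: next=#  (t=1,i=0, bit15=1)
  nb .###.: next=#  (t=4,i=4, bit14=1)
  nb .##.#: next=#  (t=2,i=9, bit13=1)
  nb .##..: next=#  (t=0,i=6, bit12=1)
  nb .#.##: next=.  (t=3,i=8, bit11=0)
  nb .#.#.: next=#  (t=2,i=12, bit10=1)
  nb .#..#: next=#  (t=2,i=1, bit9=1)
  nb .#...: next=#  (t=0,i=12, bit8=1)
  nb ..###: next=.  (t=1,i=12, bit7=0)
  nb ..##.: next=#  (t=0,i=5, bit6=1)
  nb ..#.#: next=.  (t=3,i=7, bit5=0)
  nb ..#..: next=.  (t=0,i=11, bit4=0)
  nb ...##: next=#  (t=0,i=4, bit3=1)
  nb ...#.: next=.  (t=0,i=10, bit2=0)
  nb ....#: next=.  (t=0,i=3, bit1=0)
  nb .....: next=#  (t=0,i=1, bit0=1)
  bits 10011111101110011111011101001001 = 2679764809

2679764809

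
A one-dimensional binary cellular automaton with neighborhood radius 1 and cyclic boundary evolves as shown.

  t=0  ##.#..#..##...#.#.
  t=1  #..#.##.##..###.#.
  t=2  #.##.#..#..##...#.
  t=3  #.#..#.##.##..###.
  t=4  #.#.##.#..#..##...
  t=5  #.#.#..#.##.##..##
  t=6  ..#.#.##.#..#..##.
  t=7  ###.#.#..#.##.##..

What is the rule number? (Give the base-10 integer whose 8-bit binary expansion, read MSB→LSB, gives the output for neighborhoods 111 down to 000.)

15

  ### -> .   bit 7 = 0  t=1,i=13
  ##. -> .   bit 6 = 0  t=0,i=1
  #.# -> .   bit 5 = 0  t=0,i=2
  #.. -> .   bit 4 = 0  t=0,i=4
  .## -> #   bit 3 = 1  t=0,i=0
  .#. -> #   bit 2 = 1  t=0,i=3
  ..# -> #   bit 1 = 1  t=0,i=5
  ... -> #   bit 0 = 1  t=0,i=12
  bits 00001111 = 15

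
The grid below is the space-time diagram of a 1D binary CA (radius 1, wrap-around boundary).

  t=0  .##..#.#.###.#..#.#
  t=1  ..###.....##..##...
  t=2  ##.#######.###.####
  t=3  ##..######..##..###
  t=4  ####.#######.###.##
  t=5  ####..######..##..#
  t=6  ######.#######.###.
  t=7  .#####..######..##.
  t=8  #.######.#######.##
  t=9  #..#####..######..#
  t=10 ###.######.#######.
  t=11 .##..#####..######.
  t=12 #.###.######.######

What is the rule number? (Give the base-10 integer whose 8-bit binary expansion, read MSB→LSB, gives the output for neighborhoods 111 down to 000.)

211

  ### -> #   bit 7 = 1  t=0,i=10
  ##. -> #   bit 6 = 1  t=0,i=2
  #.# -> .   bit 5 = 0  t=0,i=0
  #.. -> #   bit 4 = 1  t=0,i=3
  .## -> .   bit 3 = 0  t=0,i=1
  .#. -> .   bit 2 = 0  t=0,i=5
  ..# -> #   bit 1 = 1  t=0,i=4
  ... -> #   bit 0 = 1  t=1,i=0
  bits 11010011 = 211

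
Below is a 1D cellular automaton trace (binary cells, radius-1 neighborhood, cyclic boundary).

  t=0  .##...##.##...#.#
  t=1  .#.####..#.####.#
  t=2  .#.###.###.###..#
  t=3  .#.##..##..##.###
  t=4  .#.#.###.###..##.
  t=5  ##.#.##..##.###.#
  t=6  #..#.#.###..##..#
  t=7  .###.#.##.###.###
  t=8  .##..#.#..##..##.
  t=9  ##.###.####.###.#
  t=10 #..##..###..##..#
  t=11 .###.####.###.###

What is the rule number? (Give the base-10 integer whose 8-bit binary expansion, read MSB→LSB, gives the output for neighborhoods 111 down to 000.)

159

  nb ###: next=#  (t=1,i=4, bit7=1)
  nb ##.: next=.  (t=0,i=2, bit6=0)
  nb #.#: next=.  (t=0,i=0, bit5=0)
  nb #..: next=#  (t=0,i=3, bit4=1)
  nb .##: next=#  (t=0,i=1, bit3=1)
  nb .#.: next=#  (t=0,i=14, bit2=1)
  nb ..#: next=#  (t=0,i=5, bit1=1)
  nb ...: next=#  (t=0,i=4, bit0=1)
  bits 10011111 = 159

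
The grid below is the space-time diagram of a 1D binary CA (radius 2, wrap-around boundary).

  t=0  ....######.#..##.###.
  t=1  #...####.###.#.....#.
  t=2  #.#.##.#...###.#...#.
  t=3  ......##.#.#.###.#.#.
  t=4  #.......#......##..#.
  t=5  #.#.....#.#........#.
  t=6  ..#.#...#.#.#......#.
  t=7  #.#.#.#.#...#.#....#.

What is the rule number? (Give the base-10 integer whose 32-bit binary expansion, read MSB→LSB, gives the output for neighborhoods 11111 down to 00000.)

  [31] ##### => #  t=0,i=6
  [30] ####. => .  t=0,i=8
  [29] ###.# => #  t=0,i=9
  [28] ###.. => #  t=0,i=19
  [27] ##.## => .  t=0,i=16
  [26] ##.#. => #  t=0,i=10
  [25] ##..# => .  t=4,i=17
  [24] ##... => .  t=0,i=20
  [23] #.### => .  t=0,i=17
  [22] #.##. => .  t=2,i=4
  [21] #.#.# => .  t=2,i=0
  [20] #.#.. => #  t=0,i=11
  [19] #..## => #  t=0,i=13
  [18] #..#. => .  t=4,i=18
  [17] #...# => #  t=1,i=2
  [16] #.... => #  t=0,i=0
  [15] .#### => #  t=0,i=5
  [14] .###. => .  t=0,i=18
  [13] .##.# => .  t=0,i=15
  [12] .##.. => .  t=4,i=16
  [11] .#.## => .  t=2,i=3
  [10] .#.#. => .  t=1,i=20
  [9] .#..# => .  t=0,i=12
  [8] .#... => .  t=1,i=1
  [7] ..### => #  t=0,i=4
  [6] ..##. => .  t=0,i=14
  [5] ..#.# => #  t=1,i=19
  [4] ..#.. => #  t=4,i=8
  [3] ...## => .  t=0,i=3
  [2] ...#. => .  t=1,i=18
  [1] ....# => .  t=0,i=2
  [0] ..... => .  t=0,i=1
  bits 10110100000110111000000010110000 = 3021701296

3021701296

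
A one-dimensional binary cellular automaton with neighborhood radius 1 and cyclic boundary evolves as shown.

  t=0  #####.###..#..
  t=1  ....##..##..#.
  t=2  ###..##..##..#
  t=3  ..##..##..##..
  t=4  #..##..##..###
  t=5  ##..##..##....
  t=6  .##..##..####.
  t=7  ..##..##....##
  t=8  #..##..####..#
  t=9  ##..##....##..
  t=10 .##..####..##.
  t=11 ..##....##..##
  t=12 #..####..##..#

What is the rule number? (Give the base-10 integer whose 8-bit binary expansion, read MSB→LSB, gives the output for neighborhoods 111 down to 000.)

113

  ### -> .   bit 7 = 0  t=0,i=1
  ##. -> #   bit 6 = 1  t=0,i=4
  #.# -> #   bit 5 = 1  t=0,i=5
  #.. -> #   bit 4 = 1  t=0,i=9
  .## -> .   bit 3 = 0  t=0,i=0
  .#. -> .   bit 2 = 0  t=0,i=11
  ..# -> .   bit 1 = 0  t=0,i=10
  ... -> #   bit 0 = 1  t=1,i=0
  bits 01110001 = 113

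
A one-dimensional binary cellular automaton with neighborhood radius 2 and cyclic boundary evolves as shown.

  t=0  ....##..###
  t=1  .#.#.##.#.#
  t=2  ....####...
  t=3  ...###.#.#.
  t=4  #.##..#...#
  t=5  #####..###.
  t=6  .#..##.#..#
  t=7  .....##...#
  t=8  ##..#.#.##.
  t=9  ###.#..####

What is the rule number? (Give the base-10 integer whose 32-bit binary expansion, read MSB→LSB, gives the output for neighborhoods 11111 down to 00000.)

507754924

  nb #####: next=.  (t=5,i=2, bit31=0)
  nb ####.: next=.  (t=2,i=6, bit30=0)
  nb ###.#: next=.  (t=3,i=5, bit29=0)
  nb ###..: next=#  (t=0,i=10, bit28=1)
  nb ##.##: next=#  (t=4,i=1, bit27=1)
  nb ##.#.: next=#  (t=1,i=7, bit26=1)
  nb ##..#: next=#  (t=0,i=6, bit25=1)
  nb ##...: next=.  (t=0,i=0, bit24=0)
  nb #.###: next=.  (t=5,i=0, bit23=0)
  nb #.##.: next=#  (t=1,i=5, bit22=1)
  nb #.#.#: next=.  (t=1,i=1, bit21=0)
  nb #.#..: next=.  (t=3,i=9, bit20=0)
  nb #..##: next=.  (t=0,i=7, bit19=0)
  nb #..#.: next=.  (t=4,i=5, bit18=0)
  nb #...#: next=#  (t=4,i=8, bit17=1)
  nb #....: next=#  (t=0,i=1, bit16=1)
  nb .####: next=#  (t=2,i=5, bit15=1)
  nb .###.: next=.  (t=0,i=9, bit14=0)
  nb .##.#: next=#  (t=1,i=6, bit13=1)
  nb .##..: next=#  (t=0,i=5, bit12=1)
  nb .#.##: next=#  (t=1,i=4, bit11=1)
  nb .#.#.: next=.  (t=1,i=0, bit10=0)
  nb .#..#: next=.  (t=6,i=2, bit9=0)
  nb .#...: next=#  (t=3,i=10, bit8=1)
  nb ..###: next=#  (t=0,i=8, bit7=1)
  nb ..##.: next=.  (t=0,i=4, bit6=0)
  nb ..#.#: next=#  (t=6,i=10, bit5=1)
  nb ..#..: next=.  (t=4,i=6, bit4=0)
  nb ...##: next=#  (t=0,i=3, bit3=1)
  nb ...#.: next=#  (t=7,i=9, bit2=1)
  nb ....#: next=.  (t=0,i=2, bit1=0)
  nb .....: next=.  (t=2,i=0, bit0=0)
  bits 00011110010000111011100110101100 = 507754924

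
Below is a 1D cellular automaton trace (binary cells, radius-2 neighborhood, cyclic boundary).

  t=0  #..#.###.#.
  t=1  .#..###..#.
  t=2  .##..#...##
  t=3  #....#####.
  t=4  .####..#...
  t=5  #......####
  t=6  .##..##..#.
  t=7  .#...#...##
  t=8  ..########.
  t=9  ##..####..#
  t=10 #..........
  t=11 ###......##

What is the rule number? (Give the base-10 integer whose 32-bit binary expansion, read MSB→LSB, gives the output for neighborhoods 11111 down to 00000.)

  nb #####: next=#  (t=3,i=7, bit31=1)
  nb ####.: next=.  (t=3,i=8, bit30=0)
  nb ###.#: next=.  (t=0,i=7, bit29=0)
  nb ###..: next=.  (t=1,i=6, bit28=0)
  nb ##.##: next=#  (t=2,i=0, bit27=1)
  nb ##.#.: next=.  (t=0,i=8, bit26=0)
  nb ##..#: next=.  (t=1,i=7, bit25=0)
  nb ##...: next=#  (t=5,i=1, bit24=1)
  nb #.###: next=#  (t=0,i=5, bit23=1)
  nb #.##.: next=.  (t=2,i=1, bit22=0)
  nb #.#.#: next=#  (t=0,i=9, bit21=1)
  nb #.#..: next=.  (t=0,i=0, bit20=0)
  nb #..##: next=.  (t=1,i=3, bit19=0)
  nb #..#.: next=.  (t=0,i=2, bit18=0)
  nb #...#: next=#  (t=2,i=7, bit17=1)
  nb #....: next=#  (t=3,i=2, bit16=1)
  nb .####: next=.  (t=3,i=6, bit15=0)
  nb .###.: next=#  (t=0,i=6, bit14=1)
  nb .##.#: next=.  (t=2,i=10, bit13=0)
  nb .##..: next=.  (t=2,i=2, bit12=0)
  nb .#.##: next=#  (t=0,i=4, bit11=1)
  nb .#.#.: next=.  (t=0,i=10, bit10=0)
  nb .#..#: next=#  (t=0,i=1, bit9=1)
  nb .#...: next=#  (t=2,i=6, bit8=1)
  nb ..###: next=.  (t=1,i=4, bit7=0)
  nb ..##.: next=#  (t=2,i=9, bit6=1)
  nb ..#.#: next=.  (t=0,i=3, bit5=0)
  nb ..#..: next=#  (t=1,i=1, bit4=1)
  nb ...##: next=#  (t=2,i=8, bit3=1)
  nb ...#.: next=#  (t=7,i=4, bit2=1)
  nb ....#: next=#  (t=3,i=3, bit1=1)
  nb .....: next=.  (t=5,i=3, bit0=0)
  bits 10001001101000110100101101011110 = 2309180254

2309180254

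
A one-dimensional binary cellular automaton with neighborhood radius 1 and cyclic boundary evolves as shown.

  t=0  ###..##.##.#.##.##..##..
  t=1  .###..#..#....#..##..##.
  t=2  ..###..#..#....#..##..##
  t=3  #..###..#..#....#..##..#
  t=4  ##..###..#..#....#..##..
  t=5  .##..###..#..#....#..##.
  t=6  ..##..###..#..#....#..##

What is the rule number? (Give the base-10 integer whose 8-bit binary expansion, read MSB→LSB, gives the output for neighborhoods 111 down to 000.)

  ###|#  b7=1 t=0,i=1
  ##.|#  b6=1 t=0,i=2
  #.#|.  b5=0 t=0,i=7
  #..|#  b4=1 t=0,i=3
  .##|.  b3=0 t=0,i=0
  .#.|.  b2=0 t=0,i=11
  ..#|.  b1=0 t=0,i=4
  ...|.  b0=0 t=1,i=11
  bits 11010000 = 208

208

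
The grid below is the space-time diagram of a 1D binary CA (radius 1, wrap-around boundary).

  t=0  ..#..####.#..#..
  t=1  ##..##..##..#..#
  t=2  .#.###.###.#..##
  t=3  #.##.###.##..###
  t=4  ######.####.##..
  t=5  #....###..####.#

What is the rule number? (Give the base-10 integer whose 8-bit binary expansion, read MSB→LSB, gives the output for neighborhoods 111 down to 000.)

107

  ###|.  b7=0 t=0,i=6
  ##.|#  b6=1 t=0,i=8
  #.#|#  b5=1 t=0,i=9
  #..|.  b4=0 t=0,i=3
  .##|#  b3=1 t=0,i=5
  .#.|.  b2=0 t=0,i=2
  ..#|#  b1=1 t=0,i=1
  ...|#  b0=1 t=0,i=0
  bits 01101011 = 107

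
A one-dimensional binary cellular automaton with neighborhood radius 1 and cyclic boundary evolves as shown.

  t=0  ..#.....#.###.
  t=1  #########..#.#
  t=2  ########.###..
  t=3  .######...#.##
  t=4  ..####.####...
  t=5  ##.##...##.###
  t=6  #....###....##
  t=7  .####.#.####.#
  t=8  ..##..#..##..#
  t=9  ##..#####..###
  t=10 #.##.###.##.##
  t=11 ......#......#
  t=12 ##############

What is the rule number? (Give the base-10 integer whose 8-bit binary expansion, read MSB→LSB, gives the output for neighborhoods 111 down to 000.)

  [7] ### => #  t=0,i=11
  [6] ##. => .  t=0,i=12
  [5] #.# => .  t=0,i=9
  [4] #.. => #  t=0,i=3
  [3] .## => .  t=0,i=10
  [2] .#. => #  t=0,i=2
  [1] ..# => #  t=0,i=1
  [0] ... => #  t=0,i=0
  bits 10010111 = 151

151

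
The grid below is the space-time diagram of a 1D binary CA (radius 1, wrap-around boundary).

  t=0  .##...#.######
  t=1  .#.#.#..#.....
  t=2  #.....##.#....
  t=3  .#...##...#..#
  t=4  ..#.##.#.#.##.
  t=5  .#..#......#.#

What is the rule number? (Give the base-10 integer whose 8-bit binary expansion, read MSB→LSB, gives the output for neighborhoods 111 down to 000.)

  nb ###: next=.  (t=0,i=9, bit7=0)
  nb ##.: next=.  (t=0,i=2, bit6=0)
  nb #.#: next=.  (t=0,i=0, bit5=0)
  nb #..: next=#  (t=0,i=3, bit4=1)
  nb .##: next=#  (t=0,i=1, bit3=1)
  nb .#.: next=.  (t=0,i=6, bit2=0)
  nb ..#: next=#  (t=0,i=5, bit1=1)
  nb ...: next=.  (t=0,i=4, bit0=0)
  bits 00011010 = 26

26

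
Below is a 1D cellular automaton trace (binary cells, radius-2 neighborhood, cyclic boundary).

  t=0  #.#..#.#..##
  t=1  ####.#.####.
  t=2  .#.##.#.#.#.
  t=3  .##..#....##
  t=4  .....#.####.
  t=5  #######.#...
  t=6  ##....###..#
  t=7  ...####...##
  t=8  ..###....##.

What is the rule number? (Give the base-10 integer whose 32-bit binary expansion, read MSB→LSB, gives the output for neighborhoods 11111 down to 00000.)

  ##### -> .   bit 31 = 0  t=5,i=2
  ####. -> .   bit 30 = 0  t=1,i=2
  ###.# -> #   bit 29 = 1  t=0,i=0
  ###.. -> .   bit 28 = 0  t=4,i=10
  ##.## -> .   bit 27 = 0  t=1,i=11
  ##.#. -> #   bit 26 = 1  t=0,i=1
  ##..# -> .   bit 25 = 0  t=3,i=3
  ##... -> .   bit 24 = 0  t=4,i=11
  #.### -> .   bit 23 = 0  t=1,i=0
  #.##. -> .   bit 22 = 0  t=2,i=3
  #.#.# -> .   bit 21 = 0  t=1,i=5
  #.#.. -> #   bit 20 = 1  t=0,i=2
  #..## -> #   bit 19 = 1  t=0,i=9
  #..#. -> .   bit 18 = 0  t=0,i=4
  #...# -> .   bit 17 = 0  t=5,i=10
  #.... -> #   bit 16 = 1  t=3,i=7
  .#### -> #   bit 15 = 1  t=1,i=1
  .###. -> .   bit 14 = 0  t=0,i=11
  .##.# -> .   bit 13 = 0  t=2,i=4
  .##.. -> .   bit 12 = 0  t=3,i=2
  .#.## -> #   bit 11 = 1  t=1,i=6
  .#.#. -> .   bit 10 = 0  t=0,i=6
  .#..# -> #   bit 9 = 1  t=0,i=3
  .#... -> .   bit 8 = 0  t=3,i=6
  ..### -> #   bit 7 = 1  t=0,i=10
  ..##. -> #   bit 6 = 1  t=3,i=10
  ..#.# -> #   bit 5 = 1  t=0,i=5
  ..#.. -> #   bit 4 = 1  t=3,i=5
  ...## -> #   bit 3 = 1  t=3,i=9
  ...#. -> #   bit 2 = 1  t=4,i=4
  ....# -> #   bit 1 = 1  t=3,i=8
  ..... -> #   bit 0 = 1  t=4,i=1
  bits 00100100000110011000101011111111 = 605653759

605653759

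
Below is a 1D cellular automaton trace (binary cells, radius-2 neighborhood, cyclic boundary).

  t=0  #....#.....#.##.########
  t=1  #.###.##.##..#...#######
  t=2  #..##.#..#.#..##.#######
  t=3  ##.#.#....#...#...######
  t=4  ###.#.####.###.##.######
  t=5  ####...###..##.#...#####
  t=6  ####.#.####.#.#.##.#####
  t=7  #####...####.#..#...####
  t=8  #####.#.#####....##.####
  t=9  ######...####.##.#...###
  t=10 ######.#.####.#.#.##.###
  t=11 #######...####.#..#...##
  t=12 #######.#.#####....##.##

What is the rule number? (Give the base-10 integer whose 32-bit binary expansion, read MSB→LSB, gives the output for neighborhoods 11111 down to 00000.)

4131636678

  #####|#  b31=1 t=0,i=18
  ####.|#  b30=1 t=0,i=23
  ###.#|#  b29=1 t=1,i=0
  ###..|#  b28=1 t=0,i=0
  ##.##|.  b27=0 t=0,i=15
  ##.#.|#  b26=1 t=2,i=5
  ##..#|#  b25=1 t=1,i=11
  ##...|.  b24=0 t=0,i=1
  #.###|.  b23=0 t=0,i=16
  #.##.|#  b22=1 t=0,i=13
  #.#.#|.  b21=0 t=3,i=3
  #.#..|.  b20=0 t=2,i=6
  #..##|.  b19=0 t=2,i=2
  #..#.|.  b18=0 t=1,i=12
  #...#|#  b17=1 t=1,i=15
  #....|#  b16=1 t=0,i=2
  .####|#  b15=1 t=0,i=17
  .###.|#  b14=1 t=1,i=3
  .##.#|.  b13=0 t=0,i=14
  .##..|.  b12=0 t=1,i=10
  .#.##|.  b11=0 t=0,i=12
  .#.#.|#  b10=1 t=2,i=10
  .#..#|.  b9=0 t=2,i=7
  .#...|#  b8=1 t=0,i=6
  ..###|#  b7=1 t=1,i=17
  ..##.|#  b6=1 t=2,i=3
  ..#.#|.  b5=0 t=0,i=11
  ..#..|.  b4=0 t=0,i=5
  ...##|.  b3=0 t=1,i=16
  ...#.|#  b2=1 t=0,i=4
  ....#|#  b1=1 t=0,i=3
  .....|.  b0=0 t=0,i=8
  bits 11110110010000111100010111000110 = 4131636678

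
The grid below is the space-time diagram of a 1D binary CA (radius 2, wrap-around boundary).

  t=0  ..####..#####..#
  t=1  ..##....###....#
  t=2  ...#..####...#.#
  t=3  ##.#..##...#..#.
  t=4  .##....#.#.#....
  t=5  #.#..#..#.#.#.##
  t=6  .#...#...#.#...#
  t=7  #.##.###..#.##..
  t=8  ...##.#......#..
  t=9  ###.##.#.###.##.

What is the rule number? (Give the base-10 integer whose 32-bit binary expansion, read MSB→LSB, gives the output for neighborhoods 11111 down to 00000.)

2349004187

  [31] ##### => #  t=0,i=10
  [30] ####. => .  t=0,i=4
  [29] ###.# => .  t=5,i=0
  [28] ###.. => .  t=0,i=5
  [27] ##.## => #  t=7,i=4
  [26] ##.#. => #  t=3,i=2
  [25] ##..# => .  t=0,i=6
  [24] ##... => .  t=1,i=4
  [23] #.### => .  t=5,i=14
  [22] #.##. => .  t=3,i=0
  [21] #.#.# => .  t=4,i=9
  [20] #.#.. => .  t=2,i=15
  [19] #..## => .  t=0,i=1
  [18] #..#. => .  t=0,i=14
  [17] #...# => #  t=2,i=1
  [16] #.... => .  t=1,i=5
  [15] .#### => #  t=0,i=3
  [14] .###. => #  t=1,i=9
  [13] .##.# => #  t=3,i=1
  [12] .##.. => #  t=1,i=3
  [11] .#.## => .  t=3,i=15
  [10] .#.#. => #  t=2,i=14
  [9] .#..# => .  t=0,i=0
  [8] .#... => #  t=2,i=0
  [7] ..### => #  t=0,i=2
  [6] ..##. => .  t=1,i=2
  [5] ..#.# => .  t=2,i=13
  [4] ..#.. => #  t=0,i=15
  [3] ...## => #  t=1,i=7
  [2] ...#. => .  t=1,i=14
  [1] ....# => #  t=1,i=6
  [0] ..... => #  t=4,i=14
  bits 10001100000000101111010110011011 = 2349004187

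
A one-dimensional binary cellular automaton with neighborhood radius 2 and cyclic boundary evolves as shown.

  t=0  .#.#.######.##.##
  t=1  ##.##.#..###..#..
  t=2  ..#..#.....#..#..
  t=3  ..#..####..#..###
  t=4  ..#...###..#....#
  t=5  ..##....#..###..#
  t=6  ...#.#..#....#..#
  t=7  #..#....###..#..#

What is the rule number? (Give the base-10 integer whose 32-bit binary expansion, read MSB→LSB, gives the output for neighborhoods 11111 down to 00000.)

  [31] ##### => .  t=0,i=7
  [30] ####. => #  t=0,i=9
  [29] ###.# => #  t=0,i=10
  [28] ###.. => #  t=1,i=11
  [27] ##.## => #  t=0,i=11
  [26] ##.#. => #  t=0,i=0
  [25] ##..# => .  t=1,i=12
  [24] ##... => .  t=5,i=4
  [23] #.### => .  t=0,i=5
  [22] #.##. => .  t=0,i=12
  [21] #.#.# => #  t=0,i=1
  [20] #.#.. => .  t=1,i=6
  [19] #..## => .  t=1,i=8
  [18] #..#. => .  t=1,i=13
  [17] #...# => .  t=4,i=4
  [16] #.... => #  t=2,i=7
  [15] .#### => #  t=0,i=6
  [14] .###. => .  t=1,i=10
  [13] .##.# => .  t=0,i=13
  [12] .##.. => #  t=5,i=3
  [11] .#.## => #  t=0,i=4
  [10] .#.#. => .  t=0,i=2
  [9] .#..# => .  t=1,i=7
  [8] .#... => #  t=2,i=6
  [7] ..### => .  t=1,i=9
  [6] ..##. => .  t=1,i=0
  [5] ..#.# => #  t=6,i=3
  [4] ..#.. => #  t=1,i=14
  [3] ...## => .  t=4,i=5
  [2] ...#. => .  t=2,i=1
  [1] ....# => .  t=2,i=0
  [0] ..... => #  t=2,i=8
  bits 01111100001000011001100100110001 = 2082576689

2082576689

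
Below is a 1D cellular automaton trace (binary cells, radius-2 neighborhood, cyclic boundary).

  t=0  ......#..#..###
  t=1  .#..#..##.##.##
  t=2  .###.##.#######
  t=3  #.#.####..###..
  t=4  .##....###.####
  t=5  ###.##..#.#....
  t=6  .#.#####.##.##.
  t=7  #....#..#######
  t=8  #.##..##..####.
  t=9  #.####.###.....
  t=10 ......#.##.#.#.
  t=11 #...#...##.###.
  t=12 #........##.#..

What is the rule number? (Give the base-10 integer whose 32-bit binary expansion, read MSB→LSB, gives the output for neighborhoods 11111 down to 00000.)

  [31] ##### => #  t=2,i=10
  [30] ####. => .  t=2,i=13
  [29] ###.# => .  t=2,i=3
  [28] ###.. => #  t=0,i=14
  [27] ##.## => #  t=1,i=9
  [26] ##.#. => .  t=1,i=0
  [25] ##..# => #  t=3,i=8
  [24] ##... => .  t=0,i=0
  [23] #.### => .  t=2,i=1
  [22] #.##. => #  t=1,i=10
  [21] #.#.# => #  t=3,i=2
  [20] #.#.. => #  t=1,i=1
  [19] #..## => #  t=0,i=11
  [18] #..#. => #  t=0,i=8
  [17] #...# => .  t=11,i=2
  [16] #.... => #  t=0,i=1
  [15] .#### => .  t=2,i=9
  [14] .###. => #  t=0,i=13
  [13] .##.# => #  t=1,i=8
  [12] .##.. => #  t=4,i=2
  [11] .#.## => .  t=3,i=3
  [10] .#.#. => #  t=3,i=1
  [9] .#..# => #  t=0,i=7
  [8] .#... => .  t=5,i=11
  [7] ..### => .  t=0,i=12
  [6] ..##. => .  t=1,i=7
  [5] ..#.# => .  t=3,i=0
  [4] ..#.. => .  t=0,i=6
  [3] ...## => .  t=4,i=6
  [2] ...#. => .  t=0,i=5
  [1] ....# => #  t=0,i=4
  [0] ..... => .  t=0,i=2
  bits 10011010011111010111011000000010 = 2591913474

2591913474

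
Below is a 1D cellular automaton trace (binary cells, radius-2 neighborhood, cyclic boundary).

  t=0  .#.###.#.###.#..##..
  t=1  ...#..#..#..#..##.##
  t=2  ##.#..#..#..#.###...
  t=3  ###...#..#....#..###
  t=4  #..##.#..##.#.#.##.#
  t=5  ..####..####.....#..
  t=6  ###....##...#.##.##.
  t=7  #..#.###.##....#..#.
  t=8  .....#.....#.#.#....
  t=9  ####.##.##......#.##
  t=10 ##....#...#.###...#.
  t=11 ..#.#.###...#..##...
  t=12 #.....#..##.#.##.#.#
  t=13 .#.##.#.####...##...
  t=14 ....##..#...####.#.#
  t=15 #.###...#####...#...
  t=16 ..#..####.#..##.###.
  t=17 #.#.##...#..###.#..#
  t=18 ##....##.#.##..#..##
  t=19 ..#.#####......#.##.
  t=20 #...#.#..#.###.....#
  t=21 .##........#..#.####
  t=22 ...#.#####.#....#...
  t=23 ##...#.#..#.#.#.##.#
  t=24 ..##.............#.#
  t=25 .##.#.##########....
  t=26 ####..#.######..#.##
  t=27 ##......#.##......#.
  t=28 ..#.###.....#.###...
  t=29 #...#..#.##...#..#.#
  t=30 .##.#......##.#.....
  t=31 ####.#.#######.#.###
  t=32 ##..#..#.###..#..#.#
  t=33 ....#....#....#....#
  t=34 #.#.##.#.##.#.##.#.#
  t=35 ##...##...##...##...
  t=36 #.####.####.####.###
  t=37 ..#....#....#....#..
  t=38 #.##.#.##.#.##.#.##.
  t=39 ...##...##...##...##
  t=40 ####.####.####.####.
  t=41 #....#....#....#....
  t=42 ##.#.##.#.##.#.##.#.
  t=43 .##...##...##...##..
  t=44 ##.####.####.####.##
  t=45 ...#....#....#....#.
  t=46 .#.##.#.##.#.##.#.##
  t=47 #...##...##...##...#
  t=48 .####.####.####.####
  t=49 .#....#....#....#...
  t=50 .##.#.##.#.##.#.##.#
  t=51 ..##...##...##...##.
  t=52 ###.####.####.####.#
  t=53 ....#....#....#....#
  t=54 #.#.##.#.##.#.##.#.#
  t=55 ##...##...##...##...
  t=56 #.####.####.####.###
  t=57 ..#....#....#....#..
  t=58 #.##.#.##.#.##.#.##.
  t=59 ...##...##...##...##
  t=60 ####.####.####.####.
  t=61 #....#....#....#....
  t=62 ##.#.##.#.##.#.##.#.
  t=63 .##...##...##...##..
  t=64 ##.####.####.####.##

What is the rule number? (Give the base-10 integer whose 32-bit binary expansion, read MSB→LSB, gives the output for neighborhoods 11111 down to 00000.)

  #####|#  b31=1 t=3,i=0
  ####.|.  b30=0 t=3,i=1
  ###.#|.  b29=0 t=0,i=5
  ###..|.  b28=0 t=2,i=16
  ##.##|.  b27=0 t=1,i=17
  ##.#.|#  b26=1 t=0,i=6
  ##..#|.  b25=0 t=4,i=1
  ##...|#  b24=1 t=0,i=18
  #.###|#  b23=1 t=0,i=3
  #.##.|.  b22=0 t=1,i=18
  #.#.#|.  b21=0 t=0,i=7
  #.#..|.  b20=0 t=0,i=13
  #..##|#  b19=1 t=0,i=15
  #..#.|.  b18=0 t=1,i=5
  #...#|#  b17=1 t=0,i=19
  #....|.  b16=0 t=3,i=11
  .####|.  b15=0 t=3,i=18
  .###.|.  b14=0 t=0,i=4
  .##.#|#  b13=1 t=1,i=16
  .##..|.  b12=0 t=0,i=17
  .#.##|.  b11=0 t=0,i=2
  .#.#.|.  b10=0 t=4,i=13
  .#..#|.  b9=0 t=0,i=14
  .#...|#  b8=1 t=3,i=10
  ..###|#  b7=1 t=3,i=17
  ..##.|#  b6=1 t=0,i=16
  ..#.#|.  b5=0 t=0,i=1
  ..#..|#  b4=1 t=1,i=3
  ...##|#  b3=1 t=2,i=19
  ...#.|.  b2=0 t=0,i=0
  ....#|#  b1=1 t=3,i=12
  .....|#  b0=1 t=5,i=14
  bits 10000101100010100010000111011011 = 2240422363

2240422363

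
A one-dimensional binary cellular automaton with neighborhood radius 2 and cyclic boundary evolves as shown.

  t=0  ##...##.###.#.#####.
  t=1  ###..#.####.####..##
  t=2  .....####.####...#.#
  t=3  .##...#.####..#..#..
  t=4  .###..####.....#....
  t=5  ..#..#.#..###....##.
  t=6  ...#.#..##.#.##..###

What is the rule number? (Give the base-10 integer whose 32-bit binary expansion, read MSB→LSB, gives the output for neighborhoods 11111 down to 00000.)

  nb #####: next=.  (t=0,i=16, bit31=0)
  nb ####.: next=.  (t=0,i=17, bit30=0)
  nb ###.#: next=#  (t=0,i=10, bit29=1)
  nb ###..: next=.  (t=1,i=2, bit28=0)
  nb ##.##: next=#  (t=0,i=7, bit27=1)
  nb ##.#.: next=.  (t=0,i=11, bit26=0)
  nb ##..#: next=.  (t=1,i=3, bit25=0)
  nb ##...: next=#  (t=0,i=2, bit24=1)
  nb #.###: next=#  (t=0,i=8, bit23=1)
  nb #.##.: next=#  (t=0,i=0, bit22=1)
  nb #.#.#: next=#  (t=0,i=12, bit21=1)
  nb #.#..: next=.  (t=2,i=19, bit20=0)
  nb #..##: next=#  (t=1,i=17, bit19=1)
  nb #..#.: next=.  (t=1,i=4, bit18=0)
  nb #...#: next=.  (t=0,i=3, bit17=0)
  nb #....: next=#  (t=2,i=1, bit16=1)
  nb .####: next=#  (t=0,i=15, bit15=1)
  nb .###.: next=#  (t=0,i=9, bit14=1)
  nb .##.#: next=.  (t=0,i=6, bit13=0)
  nb .##..: next=#  (t=0,i=1, bit12=1)
  nb .#.##: next=#  (t=0,i=13, bit11=1)
  nb .#.#.: next=.  (t=2,i=18, bit10=0)
  nb .#..#: next=#  (t=3,i=15, bit9=1)
  nb .#...: next=.  (t=2,i=0, bit8=0)
  nb ..###: next=.  (t=1,i=18, bit7=0)
  nb ..##.: next=#  (t=0,i=5, bit6=1)
  nb ..#.#: next=#  (t=1,i=5, bit5=1)
  nb ..#..: next=.  (t=3,i=14, bit4=0)
  nb ...##: next=.  (t=0,i=4, bit3=0)
  nb ...#.: next=.  (t=2,i=16, bit2=0)
  nb ....#: next=.  (t=2,i=3, bit1=0)
  nb .....: next=#  (t=2,i=2, bit0=1)
  bits 00101001111010011101101001100001 = 703191649

703191649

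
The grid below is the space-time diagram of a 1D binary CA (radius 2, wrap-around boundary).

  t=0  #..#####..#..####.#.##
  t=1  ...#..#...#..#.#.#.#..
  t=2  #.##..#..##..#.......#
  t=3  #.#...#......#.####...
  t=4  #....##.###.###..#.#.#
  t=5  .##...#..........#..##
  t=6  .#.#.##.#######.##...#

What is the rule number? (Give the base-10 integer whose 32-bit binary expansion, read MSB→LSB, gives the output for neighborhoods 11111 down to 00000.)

  nb #####: next=.  (t=0,i=5, bit31=0)
  nb ####.: next=#  (t=0,i=6, bit30=1)
  nb ###.#: next=.  (t=0,i=16, bit29=0)
  nb ###..: next=.  (t=0,i=0, bit28=0)
  nb ##.##: next=.  (t=2,i=1, bit27=0)
  nb ##.#.: next=#  (t=0,i=17, bit26=1)
  nb ##..#: next=.  (t=0,i=1, bit25=0)
  nb ##...: next=#  (t=3,i=19, bit24=1)
  nb #.###: next=.  (t=0,i=20, bit23=0)
  nb #.##.: next=#  (t=2,i=2, bit22=1)
  nb #.#.#: next=.  (t=0,i=18, bit21=0)
  nb #.#..: next=.  (t=1,i=19, bit20=0)
  nb #..##: next=.  (t=0,i=2, bit19=0)
  nb #..#.: next=.  (t=0,i=9, bit18=0)
  nb #...#: next=.  (t=1,i=8, bit17=0)
  nb #....: next=#  (t=1,i=21, bit16=1)
  nb .####: next=.  (t=0,i=4, bit15=0)
  nb .###.: next=.  (t=0,i=21, bit14=0)
  nb .##.#: next=#  (t=2,i=0, bit13=1)
  nb .##..: next=.  (t=2,i=3, bit12=0)
  nb .#.##: next=#  (t=0,i=19, bit11=1)
  nb .#.#.: next=.  (t=1,i=14, bit10=0)
  nb .#..#: next=.  (t=0,i=11, bit9=0)
  nb .#...: next=.  (t=1,i=7, bit8=0)
  nb ..###: next=#  (t=0,i=3, bit7=1)
  nb ..##.: next=.  (t=2,i=9, bit6=0)
  nb ..#.#: next=#  (t=1,i=13, bit5=1)
  nb ..#..: next=#  (t=0,i=10, bit4=1)
  nb ...##: next=.  (t=2,i=20, bit3=0)
  nb ...#.: next=#  (t=1,i=2, bit2=1)
  nb ....#: next=.  (t=1,i=1, bit1=0)
  nb .....: next=#  (t=1,i=0, bit0=1)
  bits 01000101010000010010100010110101 = 1161898165

1161898165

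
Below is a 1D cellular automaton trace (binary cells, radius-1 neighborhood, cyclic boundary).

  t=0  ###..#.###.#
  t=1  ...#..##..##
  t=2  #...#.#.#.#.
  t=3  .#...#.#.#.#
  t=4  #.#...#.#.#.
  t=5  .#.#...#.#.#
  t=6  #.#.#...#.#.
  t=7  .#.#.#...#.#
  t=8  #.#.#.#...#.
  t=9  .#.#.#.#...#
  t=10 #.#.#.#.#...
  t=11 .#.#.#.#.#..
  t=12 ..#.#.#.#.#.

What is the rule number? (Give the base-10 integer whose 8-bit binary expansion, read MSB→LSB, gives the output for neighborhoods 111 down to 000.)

56

  nb ###: next=.  (t=0,i=0, bit7=0)
  nb ##.: next=.  (t=0,i=2, bit6=0)
  nb #.#: next=#  (t=0,i=6, bit5=1)
  nb #..: next=#  (t=0,i=3, bit4=1)
  nb .##: next=#  (t=0,i=7, bit3=1)
  nb .#.: next=.  (t=0,i=5, bit2=0)
  nb ..#: next=.  (t=0,i=4, bit1=0)
  nb ...: next=.  (t=1,i=1, bit0=0)
  bits 00111000 = 56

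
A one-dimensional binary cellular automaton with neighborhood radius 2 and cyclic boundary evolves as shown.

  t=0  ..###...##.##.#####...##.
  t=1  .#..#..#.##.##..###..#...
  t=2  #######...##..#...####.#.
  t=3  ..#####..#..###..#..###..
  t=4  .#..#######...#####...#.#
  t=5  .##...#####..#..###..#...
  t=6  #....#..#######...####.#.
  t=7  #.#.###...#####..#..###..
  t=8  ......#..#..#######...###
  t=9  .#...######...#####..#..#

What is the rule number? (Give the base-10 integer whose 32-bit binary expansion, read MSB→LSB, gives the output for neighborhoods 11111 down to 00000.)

4262797852

  nb #####: next=#  (t=0,i=16, bit31=1)
  nb ####.: next=#  (t=0,i=17, bit30=1)
  nb ###.#: next=#  (t=2,i=21, bit29=1)
  nb ###..: next=#  (t=0,i=4, bit28=1)
  nb ##.##: next=#  (t=0,i=10, bit27=1)
  nb ##.#.: next=#  (t=2,i=22, bit26=1)
  nb ##..#: next=#  (t=1,i=14, bit25=1)
  nb ##...: next=.  (t=0,i=5, bit24=0)
  nb #.###: next=.  (t=0,i=14, bit23=0)
  nb #.##.: next=.  (t=0,i=11, bit22=0)
  nb #.#.#: next=.  (t=2,i=23, bit21=0)
  nb #.#..: next=#  (t=4,i=1, bit20=1)
  nb #..##: next=.  (t=1,i=15, bit19=0)
  nb #..#.: next=#  (t=1,i=3, bit18=1)
  nb #...#: next=.  (t=0,i=0, bit17=0)
  nb #....: next=#  (t=1,i=23, bit16=1)
  nb .####: next=.  (t=0,i=15, bit15=0)
  nb .###.: next=.  (t=0,i=3, bit14=0)
  nb .##.#: next=#  (t=0,i=9, bit13=1)
  nb .##..: next=.  (t=0,i=23, bit12=0)
  nb .#.##: next=.  (t=1,i=8, bit11=0)
  nb .#.#.: next=.  (t=4,i=0, bit10=0)
  nb .#..#: next=#  (t=1,i=2, bit9=1)
  nb .#...: next=.  (t=1,i=22, bit8=0)
  nb ..###: next=.  (t=0,i=2, bit7=0)
  nb ..##.: next=.  (t=0,i=8, bit6=0)
  nb ..#.#: next=.  (t=1,i=7, bit5=0)
  nb ..#..: next=#  (t=1,i=1, bit4=1)
  nb ...##: next=#  (t=0,i=1, bit3=1)
  nb ...#.: next=#  (t=1,i=0, bit2=1)
  nb ....#: next=.  (t=1,i=24, bit1=0)
  nb .....: next=.  (t=8,i=2, bit0=0)
  bits 11111110000101010010001000011100 = 4262797852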